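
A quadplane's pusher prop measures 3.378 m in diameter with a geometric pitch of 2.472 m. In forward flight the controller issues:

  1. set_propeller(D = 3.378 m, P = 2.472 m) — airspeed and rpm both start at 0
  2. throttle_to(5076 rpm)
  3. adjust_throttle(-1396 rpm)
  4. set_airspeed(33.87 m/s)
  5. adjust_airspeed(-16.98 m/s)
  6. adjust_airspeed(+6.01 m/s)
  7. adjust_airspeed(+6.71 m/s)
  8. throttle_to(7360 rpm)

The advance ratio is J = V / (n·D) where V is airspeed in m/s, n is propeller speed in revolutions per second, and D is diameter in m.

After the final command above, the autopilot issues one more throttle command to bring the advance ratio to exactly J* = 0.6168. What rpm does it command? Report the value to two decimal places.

set_propeller: D = 3.378 m, P = 2.472 m (p = P/D = 0.731794); state ← (V=0, rpm=0)
throttle_to(5076): rpm ← 5076
adjust_throttle(-1396): rpm ← 5076 -1396 = 3680
set_airspeed(33.87): V ← 33.87 m/s
adjust_airspeed(-16.98): V ← 33.87 -16.98 = 16.89 m/s
adjust_airspeed(+6.01): V ← 16.89 +6.01 = 22.9 m/s
adjust_airspeed(+6.71): V ← 22.9 +6.71 = 29.61 m/s
throttle_to(7360): rpm ← 7360
final state: V = 29.61 m/s, rpm = 7360 → n = rpm/60 = 122.666667 rev/s
target J* = 0.6168; solve J* = V/(n·D) for n: n = V/(J*·D) = 29.61/(0.6168 × 3.378) = 14.211319 rev/s
rpm = 60·n = 852.679158

rpm = 852.68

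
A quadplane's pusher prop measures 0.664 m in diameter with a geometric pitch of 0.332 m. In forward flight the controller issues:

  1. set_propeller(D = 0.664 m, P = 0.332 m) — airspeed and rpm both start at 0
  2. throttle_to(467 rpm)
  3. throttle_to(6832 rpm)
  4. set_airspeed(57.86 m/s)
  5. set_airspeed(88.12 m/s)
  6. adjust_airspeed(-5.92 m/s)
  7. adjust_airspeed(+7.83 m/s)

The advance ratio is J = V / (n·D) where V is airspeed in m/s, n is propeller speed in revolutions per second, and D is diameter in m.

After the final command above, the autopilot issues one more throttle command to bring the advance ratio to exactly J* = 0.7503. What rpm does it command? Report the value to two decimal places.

rpm = 10842.65

set_propeller: D = 0.664 m, P = 0.332 m (p = P/D = 0.500000); state ← (V=0, rpm=0)
throttle_to(467): rpm ← 467
throttle_to(6832): rpm ← 6832
set_airspeed(57.86): V ← 57.86 m/s
set_airspeed(88.12): V ← 88.12 m/s
adjust_airspeed(-5.92): V ← 88.12 -5.92 = 82.2 m/s
adjust_airspeed(+7.83): V ← 82.2 +7.83 = 90.03 m/s
final state: V = 90.03 m/s, rpm = 6832 → n = rpm/60 = 113.866667 rev/s
target J* = 0.7503; solve J* = V/(n·D) for n: n = V/(J*·D) = 90.03/(0.7503 × 0.664) = 180.710848 rev/s
rpm = 60·n = 10842.650891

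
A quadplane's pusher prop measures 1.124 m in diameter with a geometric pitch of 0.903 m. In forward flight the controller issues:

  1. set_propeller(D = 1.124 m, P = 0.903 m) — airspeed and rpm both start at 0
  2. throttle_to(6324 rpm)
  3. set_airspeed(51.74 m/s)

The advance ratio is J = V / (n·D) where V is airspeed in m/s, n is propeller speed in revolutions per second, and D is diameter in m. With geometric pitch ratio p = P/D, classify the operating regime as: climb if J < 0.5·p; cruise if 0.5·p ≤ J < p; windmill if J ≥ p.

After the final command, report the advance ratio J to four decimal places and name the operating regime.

J = 0.4367, regime = cruise

set_propeller: D = 1.124 m, P = 0.903 m (p = P/D = 0.803381); state ← (V=0, rpm=0)
throttle_to(6324): rpm ← 6324
set_airspeed(51.74): V ← 51.74 m/s
final state: V = 51.74 m/s, rpm = 6324 → n = rpm/60 = 105.400000 rev/s
J = V / (n·D) = 51.74 / (105.400000 × 1.124) = 0.436737
regime bands: climb J<0.4017 | cruise [0.4017, 0.8034) | windmill J≥0.8034
J = 0.4367 → cruise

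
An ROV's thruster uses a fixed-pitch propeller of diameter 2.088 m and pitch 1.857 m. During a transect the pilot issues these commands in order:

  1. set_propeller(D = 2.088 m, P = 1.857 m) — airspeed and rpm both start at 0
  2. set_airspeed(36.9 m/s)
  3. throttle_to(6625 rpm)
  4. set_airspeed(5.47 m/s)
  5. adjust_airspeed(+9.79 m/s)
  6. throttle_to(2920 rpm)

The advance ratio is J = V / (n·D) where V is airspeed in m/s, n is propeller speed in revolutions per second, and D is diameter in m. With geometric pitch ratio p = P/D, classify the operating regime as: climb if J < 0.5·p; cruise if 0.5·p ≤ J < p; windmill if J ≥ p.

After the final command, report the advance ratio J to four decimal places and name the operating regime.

J = 0.1502, regime = climb

set_propeller: D = 2.088 m, P = 1.857 m (p = P/D = 0.889368); state ← (V=0, rpm=0)
set_airspeed(36.9): V ← 36.9 m/s
throttle_to(6625): rpm ← 6625
set_airspeed(5.47): V ← 5.47 m/s
adjust_airspeed(+9.79): V ← 5.47 +9.79 = 15.26 m/s
throttle_to(2920): rpm ← 2920
final state: V = 15.26 m/s, rpm = 2920 → n = rpm/60 = 48.666667 rev/s
J = V / (n·D) = 15.26 / (48.666667 × 2.088) = 0.150173
regime bands: climb J<0.4447 | cruise [0.4447, 0.8894) | windmill J≥0.8894
J = 0.1502 → climb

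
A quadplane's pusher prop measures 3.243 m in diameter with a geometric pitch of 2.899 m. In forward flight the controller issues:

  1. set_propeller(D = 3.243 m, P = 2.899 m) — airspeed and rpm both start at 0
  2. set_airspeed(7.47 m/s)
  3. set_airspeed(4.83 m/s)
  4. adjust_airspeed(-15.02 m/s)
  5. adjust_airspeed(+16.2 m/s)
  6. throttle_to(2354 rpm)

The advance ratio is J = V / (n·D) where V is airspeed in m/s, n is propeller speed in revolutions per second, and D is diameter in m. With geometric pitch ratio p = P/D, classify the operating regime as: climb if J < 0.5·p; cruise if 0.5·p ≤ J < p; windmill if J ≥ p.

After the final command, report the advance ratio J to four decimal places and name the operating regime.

set_propeller: D = 3.243 m, P = 2.899 m (p = P/D = 0.893925); state ← (V=0, rpm=0)
set_airspeed(7.47): V ← 7.47 m/s
set_airspeed(4.83): V ← 4.83 m/s
adjust_airspeed(-15.02): V ← 4.83 -15.02 = -10.19 m/s
adjust_airspeed(+16.2): V ← -10.19 +16.2 = 6.01 m/s
throttle_to(2354): rpm ← 2354
final state: V = 6.01 m/s, rpm = 2354 → n = rpm/60 = 39.233333 rev/s
J = V / (n·D) = 6.01 / (39.233333 × 3.243) = 0.047236
regime bands: climb J<0.4470 | cruise [0.4470, 0.8939) | windmill J≥0.8939
J = 0.0472 → climb

J = 0.0472, regime = climb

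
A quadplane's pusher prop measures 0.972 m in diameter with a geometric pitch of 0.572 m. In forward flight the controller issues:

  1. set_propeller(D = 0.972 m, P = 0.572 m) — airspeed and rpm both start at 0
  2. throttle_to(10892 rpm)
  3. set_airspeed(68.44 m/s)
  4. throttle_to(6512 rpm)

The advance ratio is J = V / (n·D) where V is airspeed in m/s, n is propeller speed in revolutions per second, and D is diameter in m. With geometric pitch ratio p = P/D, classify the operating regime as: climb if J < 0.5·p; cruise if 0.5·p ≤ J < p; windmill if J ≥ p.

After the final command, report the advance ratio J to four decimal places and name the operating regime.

set_propeller: D = 0.972 m, P = 0.572 m (p = P/D = 0.588477); state ← (V=0, rpm=0)
throttle_to(10892): rpm ← 10892
set_airspeed(68.44): V ← 68.44 m/s
throttle_to(6512): rpm ← 6512
final state: V = 68.44 m/s, rpm = 6512 → n = rpm/60 = 108.533333 rev/s
J = V / (n·D) = 68.44 / (108.533333 × 0.972) = 0.648755
regime bands: climb J<0.2942 | cruise [0.2942, 0.5885) | windmill J≥0.5885
J = 0.6488 → windmill

J = 0.6488, regime = windmill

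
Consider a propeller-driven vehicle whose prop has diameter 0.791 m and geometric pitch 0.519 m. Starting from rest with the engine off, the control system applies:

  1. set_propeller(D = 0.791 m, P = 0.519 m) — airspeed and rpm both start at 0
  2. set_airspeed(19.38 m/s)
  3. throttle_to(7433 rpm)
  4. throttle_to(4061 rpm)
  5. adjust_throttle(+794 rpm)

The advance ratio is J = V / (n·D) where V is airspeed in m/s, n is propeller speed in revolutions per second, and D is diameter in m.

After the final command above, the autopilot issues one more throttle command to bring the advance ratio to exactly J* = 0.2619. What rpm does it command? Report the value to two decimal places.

set_propeller: D = 0.791 m, P = 0.519 m (p = P/D = 0.656131); state ← (V=0, rpm=0)
set_airspeed(19.38): V ← 19.38 m/s
throttle_to(7433): rpm ← 7433
throttle_to(4061): rpm ← 4061
adjust_throttle(+794): rpm ← 4061 +794 = 4855
final state: V = 19.38 m/s, rpm = 4855 → n = rpm/60 = 80.916667 rev/s
target J* = 0.2619; solve J* = V/(n·D) for n: n = V/(J*·D) = 19.38/(0.2619 × 0.791) = 93.549569 rev/s
rpm = 60·n = 5612.974138

rpm = 5612.97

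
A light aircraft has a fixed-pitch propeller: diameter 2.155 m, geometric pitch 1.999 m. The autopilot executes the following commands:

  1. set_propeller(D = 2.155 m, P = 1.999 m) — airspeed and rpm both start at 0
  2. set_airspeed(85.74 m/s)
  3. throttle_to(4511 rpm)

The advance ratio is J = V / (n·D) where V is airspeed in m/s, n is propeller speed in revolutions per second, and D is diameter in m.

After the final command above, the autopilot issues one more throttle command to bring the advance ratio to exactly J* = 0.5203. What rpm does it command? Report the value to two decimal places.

rpm = 4588.11

set_propeller: D = 2.155 m, P = 1.999 m (p = P/D = 0.927610); state ← (V=0, rpm=0)
set_airspeed(85.74): V ← 85.74 m/s
throttle_to(4511): rpm ← 4511
final state: V = 85.74 m/s, rpm = 4511 → n = rpm/60 = 75.183333 rev/s
target J* = 0.5203; solve J* = V/(n·D) for n: n = V/(J*·D) = 85.74/(0.5203 × 2.155) = 76.468466 rev/s
rpm = 60·n = 4588.107967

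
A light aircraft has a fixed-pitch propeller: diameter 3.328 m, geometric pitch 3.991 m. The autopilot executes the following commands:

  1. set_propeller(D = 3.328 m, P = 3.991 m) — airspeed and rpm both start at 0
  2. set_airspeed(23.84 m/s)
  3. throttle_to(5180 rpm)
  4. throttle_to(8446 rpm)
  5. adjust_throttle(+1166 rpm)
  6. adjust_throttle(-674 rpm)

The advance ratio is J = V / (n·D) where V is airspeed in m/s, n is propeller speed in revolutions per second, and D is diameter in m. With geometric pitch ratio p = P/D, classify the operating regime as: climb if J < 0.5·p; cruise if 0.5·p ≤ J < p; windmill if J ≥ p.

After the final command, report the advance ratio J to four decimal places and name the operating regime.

J = 0.0481, regime = climb

set_propeller: D = 3.328 m, P = 3.991 m (p = P/D = 1.199219); state ← (V=0, rpm=0)
set_airspeed(23.84): V ← 23.84 m/s
throttle_to(5180): rpm ← 5180
throttle_to(8446): rpm ← 8446
adjust_throttle(+1166): rpm ← 8446 +1166 = 9612
adjust_throttle(-674): rpm ← 9612 -674 = 8938
final state: V = 23.84 m/s, rpm = 8938 → n = rpm/60 = 148.966667 rev/s
J = V / (n·D) = 23.84 / (148.966667 × 3.328) = 0.048088
regime bands: climb J<0.5996 | cruise [0.5996, 1.1992) | windmill J≥1.1992
J = 0.0481 → climb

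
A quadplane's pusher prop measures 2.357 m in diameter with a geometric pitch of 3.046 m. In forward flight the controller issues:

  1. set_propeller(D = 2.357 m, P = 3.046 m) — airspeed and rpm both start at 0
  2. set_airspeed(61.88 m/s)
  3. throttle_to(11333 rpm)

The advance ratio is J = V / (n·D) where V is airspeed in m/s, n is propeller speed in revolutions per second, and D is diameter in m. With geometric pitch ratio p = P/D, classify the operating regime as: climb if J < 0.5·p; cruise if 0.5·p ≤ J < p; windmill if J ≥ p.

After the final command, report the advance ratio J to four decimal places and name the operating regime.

J = 0.1390, regime = climb

set_propeller: D = 2.357 m, P = 3.046 m (p = P/D = 1.292321); state ← (V=0, rpm=0)
set_airspeed(61.88): V ← 61.88 m/s
throttle_to(11333): rpm ← 11333
final state: V = 61.88 m/s, rpm = 11333 → n = rpm/60 = 188.883333 rev/s
J = V / (n·D) = 61.88 / (188.883333 × 2.357) = 0.138994
regime bands: climb J<0.6462 | cruise [0.6462, 1.2923) | windmill J≥1.2923
J = 0.1390 → climb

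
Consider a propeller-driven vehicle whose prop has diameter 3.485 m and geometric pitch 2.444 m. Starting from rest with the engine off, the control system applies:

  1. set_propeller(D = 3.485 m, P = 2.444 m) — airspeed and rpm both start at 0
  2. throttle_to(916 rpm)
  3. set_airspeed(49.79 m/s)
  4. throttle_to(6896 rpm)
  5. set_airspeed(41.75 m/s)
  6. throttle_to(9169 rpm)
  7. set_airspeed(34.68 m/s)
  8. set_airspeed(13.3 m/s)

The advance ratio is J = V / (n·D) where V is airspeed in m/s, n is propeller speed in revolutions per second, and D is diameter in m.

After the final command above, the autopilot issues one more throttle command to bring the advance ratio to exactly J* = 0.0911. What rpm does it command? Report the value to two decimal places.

rpm = 2513.52

set_propeller: D = 3.485 m, P = 2.444 m (p = P/D = 0.701291); state ← (V=0, rpm=0)
throttle_to(916): rpm ← 916
set_airspeed(49.79): V ← 49.79 m/s
throttle_to(6896): rpm ← 6896
set_airspeed(41.75): V ← 41.75 m/s
throttle_to(9169): rpm ← 9169
set_airspeed(34.68): V ← 34.68 m/s
set_airspeed(13.3): V ← 13.3 m/s
final state: V = 13.3 m/s, rpm = 9169 → n = rpm/60 = 152.816667 rev/s
target J* = 0.0911; solve J* = V/(n·D) for n: n = V/(J*·D) = 13.3/(0.0911 × 3.485) = 41.891941 rev/s
rpm = 60·n = 2513.516450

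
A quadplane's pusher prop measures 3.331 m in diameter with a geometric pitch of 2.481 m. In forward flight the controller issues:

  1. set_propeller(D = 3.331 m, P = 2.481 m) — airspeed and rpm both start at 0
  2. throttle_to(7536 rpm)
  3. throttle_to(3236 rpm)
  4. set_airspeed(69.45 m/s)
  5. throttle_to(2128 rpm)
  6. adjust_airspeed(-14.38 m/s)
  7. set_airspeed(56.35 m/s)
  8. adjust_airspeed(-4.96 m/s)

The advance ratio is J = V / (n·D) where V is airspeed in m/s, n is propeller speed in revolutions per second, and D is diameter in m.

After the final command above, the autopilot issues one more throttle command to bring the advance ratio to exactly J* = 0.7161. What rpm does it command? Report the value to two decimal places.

rpm = 1292.65

set_propeller: D = 3.331 m, P = 2.481 m (p = P/D = 0.744821); state ← (V=0, rpm=0)
throttle_to(7536): rpm ← 7536
throttle_to(3236): rpm ← 3236
set_airspeed(69.45): V ← 69.45 m/s
throttle_to(2128): rpm ← 2128
adjust_airspeed(-14.38): V ← 69.45 -14.38 = 55.07 m/s
set_airspeed(56.35): V ← 56.35 m/s
adjust_airspeed(-4.96): V ← 56.35 -4.96 = 51.39 m/s
final state: V = 51.39 m/s, rpm = 2128 → n = rpm/60 = 35.466667 rev/s
target J* = 0.7161; solve J* = V/(n·D) for n: n = V/(J*·D) = 51.39/(0.7161 × 3.331) = 21.544197 rev/s
rpm = 60·n = 1292.651819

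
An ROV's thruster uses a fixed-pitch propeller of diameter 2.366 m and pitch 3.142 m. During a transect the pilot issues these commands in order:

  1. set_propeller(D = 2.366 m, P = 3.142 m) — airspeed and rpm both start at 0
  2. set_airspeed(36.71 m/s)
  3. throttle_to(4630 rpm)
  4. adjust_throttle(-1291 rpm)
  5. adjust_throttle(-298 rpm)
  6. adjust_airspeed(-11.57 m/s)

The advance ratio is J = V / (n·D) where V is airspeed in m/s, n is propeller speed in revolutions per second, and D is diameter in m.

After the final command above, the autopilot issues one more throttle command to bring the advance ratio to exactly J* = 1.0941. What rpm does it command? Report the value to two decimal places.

rpm = 582.70

set_propeller: D = 2.366 m, P = 3.142 m (p = P/D = 1.327980); state ← (V=0, rpm=0)
set_airspeed(36.71): V ← 36.71 m/s
throttle_to(4630): rpm ← 4630
adjust_throttle(-1291): rpm ← 4630 -1291 = 3339
adjust_throttle(-298): rpm ← 3339 -298 = 3041
adjust_airspeed(-11.57): V ← 36.71 -11.57 = 25.14 m/s
final state: V = 25.14 m/s, rpm = 3041 → n = rpm/60 = 50.683333 rev/s
target J* = 1.0941; solve J* = V/(n·D) for n: n = V/(J*·D) = 25.14/(1.0941 × 2.366) = 9.711661 rev/s
rpm = 60·n = 582.699661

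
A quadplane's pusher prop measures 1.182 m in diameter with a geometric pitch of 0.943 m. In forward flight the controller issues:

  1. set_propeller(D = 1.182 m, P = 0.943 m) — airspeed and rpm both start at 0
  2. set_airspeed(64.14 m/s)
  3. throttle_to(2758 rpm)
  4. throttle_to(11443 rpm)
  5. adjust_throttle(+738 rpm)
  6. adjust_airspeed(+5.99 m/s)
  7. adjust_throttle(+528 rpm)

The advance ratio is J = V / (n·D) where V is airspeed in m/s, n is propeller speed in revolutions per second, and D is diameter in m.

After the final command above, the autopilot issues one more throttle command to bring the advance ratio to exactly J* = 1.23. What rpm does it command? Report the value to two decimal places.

set_propeller: D = 1.182 m, P = 0.943 m (p = P/D = 0.797800); state ← (V=0, rpm=0)
set_airspeed(64.14): V ← 64.14 m/s
throttle_to(2758): rpm ← 2758
throttle_to(11443): rpm ← 11443
adjust_throttle(+738): rpm ← 11443 +738 = 12181
adjust_airspeed(+5.99): V ← 64.14 +5.99 = 70.13 m/s
adjust_throttle(+528): rpm ← 12181 +528 = 12709
final state: V = 70.13 m/s, rpm = 12709 → n = rpm/60 = 211.816667 rev/s
target J* = 1.23; solve J* = V/(n·D) for n: n = V/(J*·D) = 70.13/(1.23 × 1.182) = 48.237107 rev/s
rpm = 60·n = 2894.226404

rpm = 2894.23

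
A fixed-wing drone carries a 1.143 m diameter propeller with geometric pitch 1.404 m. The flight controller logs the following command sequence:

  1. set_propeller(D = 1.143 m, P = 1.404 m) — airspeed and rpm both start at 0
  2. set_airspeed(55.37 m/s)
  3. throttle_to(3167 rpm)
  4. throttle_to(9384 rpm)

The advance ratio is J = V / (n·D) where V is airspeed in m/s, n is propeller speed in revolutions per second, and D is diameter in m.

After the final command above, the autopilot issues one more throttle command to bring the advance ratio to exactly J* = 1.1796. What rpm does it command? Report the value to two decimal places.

set_propeller: D = 1.143 m, P = 1.404 m (p = P/D = 1.228346); state ← (V=0, rpm=0)
set_airspeed(55.37): V ← 55.37 m/s
throttle_to(3167): rpm ← 3167
throttle_to(9384): rpm ← 9384
final state: V = 55.37 m/s, rpm = 9384 → n = rpm/60 = 156.400000 rev/s
target J* = 1.1796; solve J* = V/(n·D) for n: n = V/(J*·D) = 55.37/(1.1796 × 1.143) = 41.067052 rev/s
rpm = 60·n = 2464.023126

rpm = 2464.02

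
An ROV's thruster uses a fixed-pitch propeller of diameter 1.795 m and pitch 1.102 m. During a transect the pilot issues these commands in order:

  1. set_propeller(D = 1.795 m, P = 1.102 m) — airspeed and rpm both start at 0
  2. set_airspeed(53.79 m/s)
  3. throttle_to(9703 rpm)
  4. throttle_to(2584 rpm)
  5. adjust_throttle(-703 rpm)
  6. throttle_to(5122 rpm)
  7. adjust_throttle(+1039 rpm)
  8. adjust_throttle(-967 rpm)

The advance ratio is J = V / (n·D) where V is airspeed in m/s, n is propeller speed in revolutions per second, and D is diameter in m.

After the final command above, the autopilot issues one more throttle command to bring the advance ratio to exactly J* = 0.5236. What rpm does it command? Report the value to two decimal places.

set_propeller: D = 1.795 m, P = 1.102 m (p = P/D = 0.613928); state ← (V=0, rpm=0)
set_airspeed(53.79): V ← 53.79 m/s
throttle_to(9703): rpm ← 9703
throttle_to(2584): rpm ← 2584
adjust_throttle(-703): rpm ← 2584 -703 = 1881
throttle_to(5122): rpm ← 5122
adjust_throttle(+1039): rpm ← 5122 +1039 = 6161
adjust_throttle(-967): rpm ← 6161 -967 = 5194
final state: V = 53.79 m/s, rpm = 5194 → n = rpm/60 = 86.566667 rev/s
target J* = 0.5236; solve J* = V/(n·D) for n: n = V/(J*·D) = 53.79/(0.5236 × 1.795) = 57.231806 rev/s
rpm = 60·n = 3433.908382

rpm = 3433.91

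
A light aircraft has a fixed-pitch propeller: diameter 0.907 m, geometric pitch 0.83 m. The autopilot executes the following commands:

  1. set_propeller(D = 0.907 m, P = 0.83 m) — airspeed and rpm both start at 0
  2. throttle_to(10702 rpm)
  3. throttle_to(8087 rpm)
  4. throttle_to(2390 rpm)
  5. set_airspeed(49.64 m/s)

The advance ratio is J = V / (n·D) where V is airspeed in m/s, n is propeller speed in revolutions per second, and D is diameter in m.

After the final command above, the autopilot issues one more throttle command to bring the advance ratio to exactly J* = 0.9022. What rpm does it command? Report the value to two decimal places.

set_propeller: D = 0.907 m, P = 0.83 m (p = P/D = 0.915105); state ← (V=0, rpm=0)
throttle_to(10702): rpm ← 10702
throttle_to(8087): rpm ← 8087
throttle_to(2390): rpm ← 2390
set_airspeed(49.64): V ← 49.64 m/s
final state: V = 49.64 m/s, rpm = 2390 → n = rpm/60 = 39.833333 rev/s
target J* = 0.9022; solve J* = V/(n·D) for n: n = V/(J*·D) = 49.64/(0.9022 × 0.907) = 60.662690 rev/s
rpm = 60·n = 3639.761387

rpm = 3639.76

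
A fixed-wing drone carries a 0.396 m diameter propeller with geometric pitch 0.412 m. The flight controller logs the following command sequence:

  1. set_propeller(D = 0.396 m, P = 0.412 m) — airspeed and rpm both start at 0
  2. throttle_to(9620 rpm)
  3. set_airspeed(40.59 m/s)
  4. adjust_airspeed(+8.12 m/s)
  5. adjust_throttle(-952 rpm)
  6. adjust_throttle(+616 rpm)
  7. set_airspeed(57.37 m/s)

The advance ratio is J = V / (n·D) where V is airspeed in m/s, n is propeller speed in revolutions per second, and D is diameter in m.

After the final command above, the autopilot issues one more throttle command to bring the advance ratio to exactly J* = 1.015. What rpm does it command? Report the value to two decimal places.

set_propeller: D = 0.396 m, P = 0.412 m (p = P/D = 1.040404); state ← (V=0, rpm=0)
throttle_to(9620): rpm ← 9620
set_airspeed(40.59): V ← 40.59 m/s
adjust_airspeed(+8.12): V ← 40.59 +8.12 = 48.71 m/s
adjust_throttle(-952): rpm ← 9620 -952 = 8668
adjust_throttle(+616): rpm ← 8668 +616 = 9284
set_airspeed(57.37): V ← 57.37 m/s
final state: V = 57.37 m/s, rpm = 9284 → n = rpm/60 = 154.733333 rev/s
target J* = 1.015; solve J* = V/(n·D) for n: n = V/(J*·D) = 57.37/(1.015 × 0.396) = 142.732746 rev/s
rpm = 60·n = 8563.964771

rpm = 8563.96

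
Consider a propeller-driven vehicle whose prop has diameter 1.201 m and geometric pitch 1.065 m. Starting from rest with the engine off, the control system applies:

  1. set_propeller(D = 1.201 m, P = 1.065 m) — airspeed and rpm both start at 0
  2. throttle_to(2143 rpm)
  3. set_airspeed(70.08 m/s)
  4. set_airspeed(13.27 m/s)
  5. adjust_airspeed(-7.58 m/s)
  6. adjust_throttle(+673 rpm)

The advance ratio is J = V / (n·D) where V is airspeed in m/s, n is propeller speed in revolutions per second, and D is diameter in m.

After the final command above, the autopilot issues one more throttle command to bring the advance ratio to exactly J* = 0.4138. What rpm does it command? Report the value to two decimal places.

rpm = 686.96

set_propeller: D = 1.201 m, P = 1.065 m (p = P/D = 0.886761); state ← (V=0, rpm=0)
throttle_to(2143): rpm ← 2143
set_airspeed(70.08): V ← 70.08 m/s
set_airspeed(13.27): V ← 13.27 m/s
adjust_airspeed(-7.58): V ← 13.27 -7.58 = 5.69 m/s
adjust_throttle(+673): rpm ← 2143 +673 = 2816
final state: V = 5.69 m/s, rpm = 2816 → n = rpm/60 = 46.933333 rev/s
target J* = 0.4138; solve J* = V/(n·D) for n: n = V/(J*·D) = 5.69/(0.4138 × 1.201) = 11.449296 rev/s
rpm = 60·n = 686.957743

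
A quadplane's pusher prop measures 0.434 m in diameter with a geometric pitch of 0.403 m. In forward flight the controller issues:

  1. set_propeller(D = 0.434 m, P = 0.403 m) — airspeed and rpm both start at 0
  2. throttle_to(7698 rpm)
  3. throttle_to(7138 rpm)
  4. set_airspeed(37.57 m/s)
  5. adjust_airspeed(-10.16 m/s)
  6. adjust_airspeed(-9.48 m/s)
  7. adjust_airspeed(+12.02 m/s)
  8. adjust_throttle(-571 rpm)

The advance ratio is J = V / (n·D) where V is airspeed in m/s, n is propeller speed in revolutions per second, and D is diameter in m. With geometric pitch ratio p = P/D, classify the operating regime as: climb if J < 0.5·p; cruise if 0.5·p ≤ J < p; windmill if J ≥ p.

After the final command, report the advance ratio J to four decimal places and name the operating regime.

J = 0.6305, regime = cruise

set_propeller: D = 0.434 m, P = 0.403 m (p = P/D = 0.928571); state ← (V=0, rpm=0)
throttle_to(7698): rpm ← 7698
throttle_to(7138): rpm ← 7138
set_airspeed(37.57): V ← 37.57 m/s
adjust_airspeed(-10.16): V ← 37.57 -10.16 = 27.41 m/s
adjust_airspeed(-9.48): V ← 27.41 -9.48 = 17.93 m/s
adjust_airspeed(+12.02): V ← 17.93 +12.02 = 29.95 m/s
adjust_throttle(-571): rpm ← 7138 -571 = 6567
final state: V = 29.95 m/s, rpm = 6567 → n = rpm/60 = 109.450000 rev/s
J = V / (n·D) = 29.95 / (109.450000 × 0.434) = 0.630509
regime bands: climb J<0.4643 | cruise [0.4643, 0.9286) | windmill J≥0.9286
J = 0.6305 → cruise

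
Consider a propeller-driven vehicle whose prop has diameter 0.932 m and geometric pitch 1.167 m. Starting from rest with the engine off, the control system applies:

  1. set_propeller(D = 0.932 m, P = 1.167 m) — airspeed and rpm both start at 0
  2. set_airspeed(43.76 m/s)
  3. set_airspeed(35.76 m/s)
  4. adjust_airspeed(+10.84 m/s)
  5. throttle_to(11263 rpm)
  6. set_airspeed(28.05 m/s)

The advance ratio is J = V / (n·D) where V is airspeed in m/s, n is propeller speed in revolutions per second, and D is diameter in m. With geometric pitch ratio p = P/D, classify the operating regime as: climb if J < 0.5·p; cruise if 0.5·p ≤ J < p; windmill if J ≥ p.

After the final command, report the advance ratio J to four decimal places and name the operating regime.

set_propeller: D = 0.932 m, P = 1.167 m (p = P/D = 1.252146); state ← (V=0, rpm=0)
set_airspeed(43.76): V ← 43.76 m/s
set_airspeed(35.76): V ← 35.76 m/s
adjust_airspeed(+10.84): V ← 35.76 +10.84 = 46.6 m/s
throttle_to(11263): rpm ← 11263
set_airspeed(28.05): V ← 28.05 m/s
final state: V = 28.05 m/s, rpm = 11263 → n = rpm/60 = 187.716667 rev/s
J = V / (n·D) = 28.05 / (187.716667 × 0.932) = 0.160330
regime bands: climb J<0.6261 | cruise [0.6261, 1.2521) | windmill J≥1.2521
J = 0.1603 → climb

J = 0.1603, regime = climb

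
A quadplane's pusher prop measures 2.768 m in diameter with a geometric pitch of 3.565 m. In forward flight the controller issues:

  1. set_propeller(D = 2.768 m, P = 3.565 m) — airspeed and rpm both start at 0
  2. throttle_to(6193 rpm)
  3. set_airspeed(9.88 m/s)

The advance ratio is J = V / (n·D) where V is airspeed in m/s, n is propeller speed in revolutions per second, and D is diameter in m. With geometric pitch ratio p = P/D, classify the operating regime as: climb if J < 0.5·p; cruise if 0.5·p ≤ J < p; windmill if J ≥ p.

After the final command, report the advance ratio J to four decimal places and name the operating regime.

J = 0.0346, regime = climb

set_propeller: D = 2.768 m, P = 3.565 m (p = P/D = 1.287934); state ← (V=0, rpm=0)
throttle_to(6193): rpm ← 6193
set_airspeed(9.88): V ← 9.88 m/s
final state: V = 9.88 m/s, rpm = 6193 → n = rpm/60 = 103.216667 rev/s
J = V / (n·D) = 9.88 / (103.216667 × 2.768) = 0.034581
regime bands: climb J<0.6440 | cruise [0.6440, 1.2879) | windmill J≥1.2879
J = 0.0346 → climb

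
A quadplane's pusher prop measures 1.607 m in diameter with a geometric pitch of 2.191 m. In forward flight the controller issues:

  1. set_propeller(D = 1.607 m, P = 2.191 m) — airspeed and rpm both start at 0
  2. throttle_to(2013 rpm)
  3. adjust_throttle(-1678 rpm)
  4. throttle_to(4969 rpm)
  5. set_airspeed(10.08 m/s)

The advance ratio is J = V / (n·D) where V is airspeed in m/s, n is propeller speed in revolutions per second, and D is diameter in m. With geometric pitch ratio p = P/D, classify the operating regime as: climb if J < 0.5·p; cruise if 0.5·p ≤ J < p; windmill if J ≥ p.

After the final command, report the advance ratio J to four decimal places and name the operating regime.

set_propeller: D = 1.607 m, P = 2.191 m (p = P/D = 1.363410); state ← (V=0, rpm=0)
throttle_to(2013): rpm ← 2013
adjust_throttle(-1678): rpm ← 2013 -1678 = 335
throttle_to(4969): rpm ← 4969
set_airspeed(10.08): V ← 10.08 m/s
final state: V = 10.08 m/s, rpm = 4969 → n = rpm/60 = 82.816667 rev/s
J = V / (n·D) = 10.08 / (82.816667 × 1.607) = 0.075740
regime bands: climb J<0.6817 | cruise [0.6817, 1.3634) | windmill J≥1.3634
J = 0.0757 → climb

J = 0.0757, regime = climb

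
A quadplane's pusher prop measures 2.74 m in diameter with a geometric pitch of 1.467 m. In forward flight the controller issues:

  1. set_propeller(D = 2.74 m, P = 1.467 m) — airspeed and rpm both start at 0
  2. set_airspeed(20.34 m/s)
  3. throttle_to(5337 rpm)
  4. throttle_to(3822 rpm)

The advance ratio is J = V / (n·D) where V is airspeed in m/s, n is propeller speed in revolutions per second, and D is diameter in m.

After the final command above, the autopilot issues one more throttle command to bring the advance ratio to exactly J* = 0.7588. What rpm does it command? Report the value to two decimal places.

set_propeller: D = 2.74 m, P = 1.467 m (p = P/D = 0.535401); state ← (V=0, rpm=0)
set_airspeed(20.34): V ← 20.34 m/s
throttle_to(5337): rpm ← 5337
throttle_to(3822): rpm ← 3822
final state: V = 20.34 m/s, rpm = 3822 → n = rpm/60 = 63.700000 rev/s
target J* = 0.7588; solve J* = V/(n·D) for n: n = V/(J*·D) = 20.34/(0.7588 × 2.74) = 9.783023 rev/s
rpm = 60·n = 586.981365

rpm = 586.98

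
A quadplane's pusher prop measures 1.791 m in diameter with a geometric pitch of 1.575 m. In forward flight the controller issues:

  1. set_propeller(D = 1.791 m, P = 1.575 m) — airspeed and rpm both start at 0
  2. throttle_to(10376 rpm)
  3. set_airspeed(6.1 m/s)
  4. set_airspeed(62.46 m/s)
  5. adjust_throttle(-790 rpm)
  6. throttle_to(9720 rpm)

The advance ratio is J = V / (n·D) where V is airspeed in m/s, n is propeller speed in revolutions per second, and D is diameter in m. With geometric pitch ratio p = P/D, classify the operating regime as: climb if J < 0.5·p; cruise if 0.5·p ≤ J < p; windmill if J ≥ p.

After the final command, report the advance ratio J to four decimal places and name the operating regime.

set_propeller: D = 1.791 m, P = 1.575 m (p = P/D = 0.879397); state ← (V=0, rpm=0)
throttle_to(10376): rpm ← 10376
set_airspeed(6.1): V ← 6.1 m/s
set_airspeed(62.46): V ← 62.46 m/s
adjust_throttle(-790): rpm ← 10376 -790 = 9586
throttle_to(9720): rpm ← 9720
final state: V = 62.46 m/s, rpm = 9720 → n = rpm/60 = 162.000000 rev/s
J = V / (n·D) = 62.46 / (162.000000 × 1.791) = 0.215274
regime bands: climb J<0.4397 | cruise [0.4397, 0.8794) | windmill J≥0.8794
J = 0.2153 → climb

J = 0.2153, regime = climb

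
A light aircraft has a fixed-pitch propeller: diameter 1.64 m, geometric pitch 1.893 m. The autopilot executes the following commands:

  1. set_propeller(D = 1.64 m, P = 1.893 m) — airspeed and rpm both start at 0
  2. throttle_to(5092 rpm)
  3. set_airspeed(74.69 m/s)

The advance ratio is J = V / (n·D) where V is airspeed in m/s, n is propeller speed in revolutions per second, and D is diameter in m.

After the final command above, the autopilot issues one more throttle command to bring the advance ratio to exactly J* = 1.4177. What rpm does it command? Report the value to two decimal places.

rpm = 1927.46

set_propeller: D = 1.64 m, P = 1.893 m (p = P/D = 1.154268); state ← (V=0, rpm=0)
throttle_to(5092): rpm ← 5092
set_airspeed(74.69): V ← 74.69 m/s
final state: V = 74.69 m/s, rpm = 5092 → n = rpm/60 = 84.866667 rev/s
target J* = 1.4177; solve J* = V/(n·D) for n: n = V/(J*·D) = 74.69/(1.4177 × 1.64) = 32.124344 rev/s
rpm = 60·n = 1927.460659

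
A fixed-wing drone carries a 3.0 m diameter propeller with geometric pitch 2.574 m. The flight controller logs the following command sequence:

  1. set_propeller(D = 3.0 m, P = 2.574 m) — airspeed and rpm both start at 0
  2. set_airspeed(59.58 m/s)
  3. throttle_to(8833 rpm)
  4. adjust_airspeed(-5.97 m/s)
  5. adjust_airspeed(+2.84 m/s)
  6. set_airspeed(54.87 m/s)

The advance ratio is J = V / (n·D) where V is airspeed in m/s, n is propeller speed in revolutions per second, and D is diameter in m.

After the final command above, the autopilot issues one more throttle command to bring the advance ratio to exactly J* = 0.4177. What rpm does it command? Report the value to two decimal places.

set_propeller: D = 3.0 m, P = 2.574 m (p = P/D = 0.858000); state ← (V=0, rpm=0)
set_airspeed(59.58): V ← 59.58 m/s
throttle_to(8833): rpm ← 8833
adjust_airspeed(-5.97): V ← 59.58 -5.97 = 53.61 m/s
adjust_airspeed(+2.84): V ← 53.61 +2.84 = 56.45 m/s
set_airspeed(54.87): V ← 54.87 m/s
final state: V = 54.87 m/s, rpm = 8833 → n = rpm/60 = 147.216667 rev/s
target J* = 0.4177; solve J* = V/(n·D) for n: n = V/(J*·D) = 54.87/(0.4177 × 3.0) = 43.787407 rev/s
rpm = 60·n = 2627.244434

rpm = 2627.24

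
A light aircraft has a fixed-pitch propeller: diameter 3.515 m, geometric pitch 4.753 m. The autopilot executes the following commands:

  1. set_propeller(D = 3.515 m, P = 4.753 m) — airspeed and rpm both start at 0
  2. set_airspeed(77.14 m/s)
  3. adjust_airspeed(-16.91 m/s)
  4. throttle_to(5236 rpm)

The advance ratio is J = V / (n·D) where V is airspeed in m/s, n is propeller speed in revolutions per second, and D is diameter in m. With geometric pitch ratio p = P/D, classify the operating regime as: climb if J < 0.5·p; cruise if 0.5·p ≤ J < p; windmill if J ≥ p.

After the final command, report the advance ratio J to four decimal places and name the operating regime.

J = 0.1964, regime = climb

set_propeller: D = 3.515 m, P = 4.753 m (p = P/D = 1.352205); state ← (V=0, rpm=0)
set_airspeed(77.14): V ← 77.14 m/s
adjust_airspeed(-16.91): V ← 77.14 -16.91 = 60.23 m/s
throttle_to(5236): rpm ← 5236
final state: V = 60.23 m/s, rpm = 5236 → n = rpm/60 = 87.266667 rev/s
J = V / (n·D) = 60.23 / (87.266667 × 3.515) = 0.196354
regime bands: climb J<0.6761 | cruise [0.6761, 1.3522) | windmill J≥1.3522
J = 0.1964 → climb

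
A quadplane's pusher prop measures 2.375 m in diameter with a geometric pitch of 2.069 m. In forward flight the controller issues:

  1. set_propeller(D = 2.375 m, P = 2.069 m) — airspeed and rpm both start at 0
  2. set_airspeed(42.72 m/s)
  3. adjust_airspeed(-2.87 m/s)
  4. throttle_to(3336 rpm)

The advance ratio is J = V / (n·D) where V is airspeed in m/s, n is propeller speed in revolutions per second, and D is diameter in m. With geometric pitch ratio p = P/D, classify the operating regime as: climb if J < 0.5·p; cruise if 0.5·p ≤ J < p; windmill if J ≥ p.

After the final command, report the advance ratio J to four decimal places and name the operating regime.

set_propeller: D = 2.375 m, P = 2.069 m (p = P/D = 0.871158); state ← (V=0, rpm=0)
set_airspeed(42.72): V ← 42.72 m/s
adjust_airspeed(-2.87): V ← 42.72 -2.87 = 39.85 m/s
throttle_to(3336): rpm ← 3336
final state: V = 39.85 m/s, rpm = 3336 → n = rpm/60 = 55.600000 rev/s
J = V / (n·D) = 39.85 / (55.600000 × 2.375) = 0.301780
regime bands: climb J<0.4356 | cruise [0.4356, 0.8712) | windmill J≥0.8712
J = 0.3018 → climb

J = 0.3018, regime = climb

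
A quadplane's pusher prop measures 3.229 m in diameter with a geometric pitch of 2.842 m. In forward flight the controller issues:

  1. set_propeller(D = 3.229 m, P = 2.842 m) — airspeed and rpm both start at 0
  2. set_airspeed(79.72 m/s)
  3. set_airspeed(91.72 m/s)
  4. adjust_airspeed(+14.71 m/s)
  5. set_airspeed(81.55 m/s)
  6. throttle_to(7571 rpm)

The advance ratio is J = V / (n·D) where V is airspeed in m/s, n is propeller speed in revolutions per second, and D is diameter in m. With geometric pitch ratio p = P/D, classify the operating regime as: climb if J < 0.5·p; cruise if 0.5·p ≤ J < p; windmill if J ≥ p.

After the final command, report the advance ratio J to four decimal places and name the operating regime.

J = 0.2001, regime = climb

set_propeller: D = 3.229 m, P = 2.842 m (p = P/D = 0.880149); state ← (V=0, rpm=0)
set_airspeed(79.72): V ← 79.72 m/s
set_airspeed(91.72): V ← 91.72 m/s
adjust_airspeed(+14.71): V ← 91.72 +14.71 = 106.43 m/s
set_airspeed(81.55): V ← 81.55 m/s
throttle_to(7571): rpm ← 7571
final state: V = 81.55 m/s, rpm = 7571 → n = rpm/60 = 126.183333 rev/s
J = V / (n·D) = 81.55 / (126.183333 × 3.229) = 0.200149
regime bands: climb J<0.4401 | cruise [0.4401, 0.8801) | windmill J≥0.8801
J = 0.2001 → climb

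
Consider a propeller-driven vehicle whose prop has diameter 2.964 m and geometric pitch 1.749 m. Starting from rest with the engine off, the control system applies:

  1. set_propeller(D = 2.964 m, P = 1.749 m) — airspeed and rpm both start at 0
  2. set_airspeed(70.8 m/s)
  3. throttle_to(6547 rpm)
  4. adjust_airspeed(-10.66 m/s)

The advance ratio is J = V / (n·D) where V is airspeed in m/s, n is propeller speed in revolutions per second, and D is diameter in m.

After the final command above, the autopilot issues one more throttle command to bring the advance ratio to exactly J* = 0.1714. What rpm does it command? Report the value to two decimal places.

rpm = 7102.74

set_propeller: D = 2.964 m, P = 1.749 m (p = P/D = 0.590081); state ← (V=0, rpm=0)
set_airspeed(70.8): V ← 70.8 m/s
throttle_to(6547): rpm ← 6547
adjust_airspeed(-10.66): V ← 70.8 -10.66 = 60.14 m/s
final state: V = 60.14 m/s, rpm = 6547 → n = rpm/60 = 109.116667 rev/s
target J* = 0.1714; solve J* = V/(n·D) for n: n = V/(J*·D) = 60.14/(0.1714 × 2.964) = 118.378929 rev/s
rpm = 60·n = 7102.735746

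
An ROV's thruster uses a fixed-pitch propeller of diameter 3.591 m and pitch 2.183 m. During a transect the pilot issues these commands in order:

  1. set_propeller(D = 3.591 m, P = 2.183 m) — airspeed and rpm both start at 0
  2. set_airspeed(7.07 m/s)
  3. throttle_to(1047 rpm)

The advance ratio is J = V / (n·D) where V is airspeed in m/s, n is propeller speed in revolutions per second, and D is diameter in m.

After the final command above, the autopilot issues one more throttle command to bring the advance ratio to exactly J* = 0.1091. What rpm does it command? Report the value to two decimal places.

set_propeller: D = 3.591 m, P = 2.183 m (p = P/D = 0.607909); state ← (V=0, rpm=0)
set_airspeed(7.07): V ← 7.07 m/s
throttle_to(1047): rpm ← 1047
final state: V = 7.07 m/s, rpm = 1047 → n = rpm/60 = 17.450000 rev/s
target J* = 0.1091; solve J* = V/(n·D) for n: n = V/(J*·D) = 7.07/(0.1091 × 3.591) = 18.045930 rev/s
rpm = 60·n = 1082.755774

rpm = 1082.76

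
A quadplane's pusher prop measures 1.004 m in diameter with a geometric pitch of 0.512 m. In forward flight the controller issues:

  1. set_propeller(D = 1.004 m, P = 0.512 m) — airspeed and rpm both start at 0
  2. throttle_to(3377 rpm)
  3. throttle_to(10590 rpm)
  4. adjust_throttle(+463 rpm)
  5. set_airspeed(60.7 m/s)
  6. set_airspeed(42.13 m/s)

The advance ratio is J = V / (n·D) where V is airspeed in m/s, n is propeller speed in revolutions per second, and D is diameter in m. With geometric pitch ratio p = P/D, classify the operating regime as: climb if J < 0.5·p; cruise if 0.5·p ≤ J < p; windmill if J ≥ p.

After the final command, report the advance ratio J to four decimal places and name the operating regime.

J = 0.2278, regime = climb

set_propeller: D = 1.004 m, P = 0.512 m (p = P/D = 0.509960); state ← (V=0, rpm=0)
throttle_to(3377): rpm ← 3377
throttle_to(10590): rpm ← 10590
adjust_throttle(+463): rpm ← 10590 +463 = 11053
set_airspeed(60.7): V ← 60.7 m/s
set_airspeed(42.13): V ← 42.13 m/s
final state: V = 42.13 m/s, rpm = 11053 → n = rpm/60 = 184.216667 rev/s
J = V / (n·D) = 42.13 / (184.216667 × 1.004) = 0.227787
regime bands: climb J<0.2550 | cruise [0.2550, 0.5100) | windmill J≥0.5100
J = 0.2278 → climb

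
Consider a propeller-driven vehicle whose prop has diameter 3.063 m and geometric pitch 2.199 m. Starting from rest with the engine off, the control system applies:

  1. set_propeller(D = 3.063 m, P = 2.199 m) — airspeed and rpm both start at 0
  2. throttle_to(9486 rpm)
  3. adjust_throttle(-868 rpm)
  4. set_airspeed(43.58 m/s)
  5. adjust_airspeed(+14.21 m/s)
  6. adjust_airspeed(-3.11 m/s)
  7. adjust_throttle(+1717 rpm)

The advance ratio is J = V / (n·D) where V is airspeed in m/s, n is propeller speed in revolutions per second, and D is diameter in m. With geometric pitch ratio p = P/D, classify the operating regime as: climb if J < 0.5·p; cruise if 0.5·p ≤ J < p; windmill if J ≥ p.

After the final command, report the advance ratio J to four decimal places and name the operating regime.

J = 0.1036, regime = climb

set_propeller: D = 3.063 m, P = 2.199 m (p = P/D = 0.717924); state ← (V=0, rpm=0)
throttle_to(9486): rpm ← 9486
adjust_throttle(-868): rpm ← 9486 -868 = 8618
set_airspeed(43.58): V ← 43.58 m/s
adjust_airspeed(+14.21): V ← 43.58 +14.21 = 57.79 m/s
adjust_airspeed(-3.11): V ← 57.79 -3.11 = 54.68 m/s
adjust_throttle(+1717): rpm ← 8618 +1717 = 10335
final state: V = 54.68 m/s, rpm = 10335 → n = rpm/60 = 172.250000 rev/s
J = V / (n·D) = 54.68 / (172.250000 × 3.063) = 0.103639
regime bands: climb J<0.3590 | cruise [0.3590, 0.7179) | windmill J≥0.7179
J = 0.1036 → climb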